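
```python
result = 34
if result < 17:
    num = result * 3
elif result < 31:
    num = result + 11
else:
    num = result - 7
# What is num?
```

Trace:
`result = 34` → result = 34
`if result < 17: ...` → result < 17 is False, result < 31 is False, take else branch → num = 27
So num = 27

Answer: 27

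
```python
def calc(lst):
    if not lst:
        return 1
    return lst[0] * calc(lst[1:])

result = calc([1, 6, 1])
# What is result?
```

Product over [1, 6, 1] = 1 * 6 * 1 = 6

Answer: 6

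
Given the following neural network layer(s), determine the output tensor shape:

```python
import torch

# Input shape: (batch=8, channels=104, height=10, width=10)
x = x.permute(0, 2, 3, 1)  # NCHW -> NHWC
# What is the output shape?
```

Input: (8, 104, 10, 10) -> Output: (8, 10, 10, 104)

Answer: (8, 10, 10, 104)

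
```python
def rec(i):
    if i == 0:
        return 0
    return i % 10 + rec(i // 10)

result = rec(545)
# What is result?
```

Sum of digits of 545: 5 + 4 + 5 = 14

Answer: 14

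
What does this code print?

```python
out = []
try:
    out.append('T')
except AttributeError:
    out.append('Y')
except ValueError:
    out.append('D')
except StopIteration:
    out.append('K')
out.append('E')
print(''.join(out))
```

Execution trace: 'T' (try body, no exception) → 'E' (after the try/except). Output: TE

Answer: TE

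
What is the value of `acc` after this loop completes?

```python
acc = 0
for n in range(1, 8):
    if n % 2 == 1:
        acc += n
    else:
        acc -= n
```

Add odd, subtract even
`acc` takes the values: 0 → 1 → -1 → 2 → -2 → 3 → -3 → 4

Answer: 4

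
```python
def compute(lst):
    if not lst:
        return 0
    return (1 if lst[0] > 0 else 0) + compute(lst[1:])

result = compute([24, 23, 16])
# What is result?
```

Count of positive elements in [24, 23, 16] = 3

Answer: 3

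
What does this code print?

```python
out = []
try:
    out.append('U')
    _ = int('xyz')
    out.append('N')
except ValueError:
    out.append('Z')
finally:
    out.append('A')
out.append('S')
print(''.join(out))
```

Execution trace: 'U' (try body) → 'Z' (except ValueError) → 'A' (finally) → 'S' (after the try/except). Output: UZAS

Answer: UZAS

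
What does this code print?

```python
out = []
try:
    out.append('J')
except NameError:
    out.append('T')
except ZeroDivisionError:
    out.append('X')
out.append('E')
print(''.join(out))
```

Execution trace: 'J' (try body, no exception) → 'E' (after the try/except). Output: JE

Answer: JE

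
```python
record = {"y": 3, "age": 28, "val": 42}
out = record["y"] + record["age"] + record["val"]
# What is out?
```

Trace:
`record = {"y": 3, "age": 28, "val": 42}` → record = {'y': 3, 'age': 28, 'val': 42}
`out = record["y"] + record["age"] + record["val"]` → out = 73
So out = 73

Answer: 73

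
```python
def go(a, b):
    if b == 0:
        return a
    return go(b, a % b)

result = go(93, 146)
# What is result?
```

go(93, 146) -> go(146, 93) -> go(93, 53) -> go(53, 40) -> go(40, 13) -> go(13, 1) -> go(1, 0) -> 1

Answer: 1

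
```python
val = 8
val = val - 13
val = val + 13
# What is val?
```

Trace:
`val = 8` → val = 8
`val = val - 13` → val = -5
`val = val + 13` → val = 8
So val = 8

Answer: 8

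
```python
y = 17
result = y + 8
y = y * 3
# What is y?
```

Trace:
`y = 17` → y = 17
`result = y + 8` → result = 25
`y = y * 3` → y = 51
So y = 51

Answer: 51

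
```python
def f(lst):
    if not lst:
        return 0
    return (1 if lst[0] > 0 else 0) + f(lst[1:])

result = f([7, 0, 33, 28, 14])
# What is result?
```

Count of positive elements in [7, 0, 33, 28, 14] = 4

Answer: 4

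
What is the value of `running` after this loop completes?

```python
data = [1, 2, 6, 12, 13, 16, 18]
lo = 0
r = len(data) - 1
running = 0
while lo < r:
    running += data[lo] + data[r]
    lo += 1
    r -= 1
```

Sum of pairs from ends
`running` takes the values: 0 → 19 → 37 → 56

Answer: 56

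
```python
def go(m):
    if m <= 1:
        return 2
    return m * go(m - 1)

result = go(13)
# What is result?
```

go(13) = 13 * 12 * 11 * 10 * 9 * 8 * 7 * 6 * 5 * 4 * 3 * 2 * 2 = 12454041600

Answer: 12454041600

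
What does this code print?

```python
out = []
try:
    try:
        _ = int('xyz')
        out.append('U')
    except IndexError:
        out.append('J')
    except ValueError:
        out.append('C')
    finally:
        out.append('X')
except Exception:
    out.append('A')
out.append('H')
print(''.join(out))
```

Execution trace: 'C' (inner except ValueError) → 'X' (inner finally) → 'H' (after the try/except). Output: CXH

Answer: CXH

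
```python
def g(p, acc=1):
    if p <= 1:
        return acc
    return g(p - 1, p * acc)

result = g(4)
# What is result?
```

Accumulator trace (n, acc): (4, 1) -> (3, 4) -> (2, 12) -> (1, 24) -> return 24

Answer: 24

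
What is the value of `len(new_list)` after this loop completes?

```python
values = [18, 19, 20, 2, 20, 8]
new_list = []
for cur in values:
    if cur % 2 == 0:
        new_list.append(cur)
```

Count even numbers in [18, 19, 20, 2, 20, 8]
`new_list` takes the values: [] → [18] → [18, 20] → [18, 20, 2] → [18, 20, 2, 20] → [18, 20, 2, 20, 8]
So `len(new_list)` = 5

Answer: 5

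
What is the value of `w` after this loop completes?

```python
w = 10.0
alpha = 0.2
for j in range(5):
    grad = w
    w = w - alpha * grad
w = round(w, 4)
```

Gradient descent: w = 10.0 * (1 - 0.2)^5
`w` takes the values: 10.0 → 8.0 → 6.4 → 5.12 → 4.096 → 3.2768

Answer: 3.2768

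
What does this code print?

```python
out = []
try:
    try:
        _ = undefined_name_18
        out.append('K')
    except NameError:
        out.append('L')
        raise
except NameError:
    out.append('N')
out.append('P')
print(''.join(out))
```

Execution trace: 'L' (inner except NameError) → 'N' (outer except NameError) → 'P' (after the try/except). Output: LNP

Answer: LNP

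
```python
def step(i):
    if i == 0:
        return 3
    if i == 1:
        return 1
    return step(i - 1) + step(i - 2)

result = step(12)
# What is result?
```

Build up from base cases: step(0)=3, step(1)=1, step(2)=4, step(3)=5, step(4)=9, step(5)=14, step(6)=23, ..., step(12)=411

Answer: 411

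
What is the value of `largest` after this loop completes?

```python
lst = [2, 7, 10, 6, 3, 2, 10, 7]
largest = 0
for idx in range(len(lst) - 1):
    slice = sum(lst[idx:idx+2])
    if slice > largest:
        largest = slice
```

Max sum of 2-element window in [2, 7, 10, 6, 3, 2, 10, 7]
`largest` takes the values: 0 → 9 → 17

Answer: 17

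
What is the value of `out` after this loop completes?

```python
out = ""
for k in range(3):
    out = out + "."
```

Repeat '.' 3 times
`out` takes the values: "" → "." → ".." → "..."

Answer: "..."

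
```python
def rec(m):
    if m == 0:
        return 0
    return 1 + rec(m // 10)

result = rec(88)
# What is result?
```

Count of digits of 88: 2

Answer: 2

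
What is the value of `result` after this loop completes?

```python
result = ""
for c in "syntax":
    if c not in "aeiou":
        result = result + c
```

Remove vowels from 'syntax'
`result` takes the values: "" → "s" → "sy" → "syn" → "synt" → "syntx"

Answer: "syntx"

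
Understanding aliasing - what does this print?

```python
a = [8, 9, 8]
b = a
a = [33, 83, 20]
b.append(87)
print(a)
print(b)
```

Key concept: rebinding vs mutation: a is rebound to a new list, b still points at the original.
Step by step:
`a = [8, 9, 8]` → a = [8, 9, 8]
`b = a` → b = [8, 9, 8] (same object as a)
`a = [33, 83, 20]` → a = [33, 83, 20]
`b.append(87)` → b = [8, 9, 8, 87]
`print(a)` → prints [33, 83, 20]
`print(b)` → prints [8, 9, 8, 87]

Answer:
[33, 83, 20]
[8, 9, 8, 87]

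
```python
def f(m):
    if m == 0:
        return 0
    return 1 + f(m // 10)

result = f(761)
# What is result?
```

Count of digits of 761: 3

Answer: 3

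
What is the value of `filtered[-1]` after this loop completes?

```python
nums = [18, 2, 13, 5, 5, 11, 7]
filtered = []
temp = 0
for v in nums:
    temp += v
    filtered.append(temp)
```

Cumulative sum ends at 61
`filtered` takes the values: [] → [18] → [18, 20] → [18, 20, 33] → [18, 20, 33, 38] → [18, 20, 33, 38, 43] → [18, 20, 33, 38, 43, 54] → [18, 20, 33, 38, 43, 54, 61]
So `filtered[-1]` = 61

Answer: 61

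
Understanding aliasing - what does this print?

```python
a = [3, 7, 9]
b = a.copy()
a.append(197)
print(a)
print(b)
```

Key concept: list.copy() creates independent copy.
Step by step:
`a = [3, 7, 9]` → a = [3, 7, 9]
`b = a.copy()` → b = [3, 7, 9]
`a.append(197)` → a = [3, 7, 9, 197]
`print(a)` → prints [3, 7, 9, 197]
`print(b)` → prints [3, 7, 9]

Answer:
[3, 7, 9, 197]
[3, 7, 9]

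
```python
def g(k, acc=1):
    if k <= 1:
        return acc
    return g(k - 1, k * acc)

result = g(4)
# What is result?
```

Accumulator trace (n, acc): (4, 1) -> (3, 4) -> (2, 12) -> (1, 24) -> return 24

Answer: 24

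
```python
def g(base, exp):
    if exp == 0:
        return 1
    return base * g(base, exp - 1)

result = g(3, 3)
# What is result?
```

g(3, 3) = 3 * 3 * 3 = 27

Answer: 27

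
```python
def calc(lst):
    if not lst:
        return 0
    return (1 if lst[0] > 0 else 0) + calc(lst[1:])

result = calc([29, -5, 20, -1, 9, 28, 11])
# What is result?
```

Count of positive elements in [29, -5, 20, -1, 9, 28, 11] = 5

Answer: 5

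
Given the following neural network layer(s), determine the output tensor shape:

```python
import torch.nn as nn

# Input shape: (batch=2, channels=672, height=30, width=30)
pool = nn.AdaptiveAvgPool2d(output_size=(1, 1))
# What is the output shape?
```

Input: (2, 672, 30, 30) -> Output: (2, 672, 1, 1)

Answer: (2, 672, 1, 1)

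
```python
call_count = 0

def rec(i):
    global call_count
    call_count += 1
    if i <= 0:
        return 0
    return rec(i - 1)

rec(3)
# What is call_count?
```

Linear recursion stepping by 1: 4 calls from i=3 down to ≤0.

Answer: 4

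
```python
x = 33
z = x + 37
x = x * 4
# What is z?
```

Trace:
`x = 33` → x = 33
`z = x + 37` → z = 70
`x = x * 4` → x = 132
So z = 70

Answer: 70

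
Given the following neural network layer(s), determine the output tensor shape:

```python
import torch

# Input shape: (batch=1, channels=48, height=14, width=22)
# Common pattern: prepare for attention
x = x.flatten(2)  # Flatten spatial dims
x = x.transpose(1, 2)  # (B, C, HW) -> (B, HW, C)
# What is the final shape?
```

Input: (1, 48, 14, 22) -> after flatten(2): (1, 48, 308) -> Output: (1, 308, 48)

Answer: (1, 308, 48)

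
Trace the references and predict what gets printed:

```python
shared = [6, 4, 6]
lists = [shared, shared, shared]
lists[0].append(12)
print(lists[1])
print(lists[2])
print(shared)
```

Key concept: list of same reference.
Step by step:
`shared = [6, 4, 6]` → shared = [6, 4, 6]
`lists = [shared, shared, shared]` → lists = [[6, 4, 6], [6, 4, 6], [6, 4, 6]]
`lists[0].append(12)` → shared = [6, 4, 6, 12]; lists = [[6, 4, 6, 12], [6, 4, 6, 12], [6, 4, 6, 12]]
`print(lists[1])` → prints [6, 4, 6, 12]
`print(lists[2])` → prints [6, 4, 6, 12]
`print(shared)` → prints [6, 4, 6, 12]

Answer:
[6, 4, 6, 12]
[6, 4, 6, 12]
[6, 4, 6, 12]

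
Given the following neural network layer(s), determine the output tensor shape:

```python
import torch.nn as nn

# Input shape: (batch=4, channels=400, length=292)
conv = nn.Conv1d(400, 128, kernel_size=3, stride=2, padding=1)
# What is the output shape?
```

Input: (4, 400, 292) -> Output: (4, 128, 146)

Answer: (4, 128, 146)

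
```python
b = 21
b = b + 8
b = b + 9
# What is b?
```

Trace:
`b = 21` → b = 21
`b = b + 8` → b = 29
`b = b + 9` → b = 38
So b = 38

Answer: 38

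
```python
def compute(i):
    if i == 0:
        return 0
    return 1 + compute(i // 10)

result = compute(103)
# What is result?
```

Count of digits of 103: 3

Answer: 3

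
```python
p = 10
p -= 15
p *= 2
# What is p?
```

Trace:
`p = 10` → p = 10
`p -= 15` → p = -5
`p *= 2` → p = -10
So p = -10

Answer: -10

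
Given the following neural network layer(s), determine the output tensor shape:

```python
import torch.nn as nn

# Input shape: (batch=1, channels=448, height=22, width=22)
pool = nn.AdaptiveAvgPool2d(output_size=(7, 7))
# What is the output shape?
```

Input: (1, 448, 22, 22) -> Output: (1, 448, 7, 7)

Answer: (1, 448, 7, 7)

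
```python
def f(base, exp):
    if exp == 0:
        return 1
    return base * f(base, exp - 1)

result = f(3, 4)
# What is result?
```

f(3, 4) = 3 * 3 * 3 * 3 = 81

Answer: 81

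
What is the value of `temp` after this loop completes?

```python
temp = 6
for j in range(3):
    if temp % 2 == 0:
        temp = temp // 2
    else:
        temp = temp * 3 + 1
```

Collatz-style transformation from 6
`temp` takes the values: 6 → 3 → 10 → 5

Answer: 5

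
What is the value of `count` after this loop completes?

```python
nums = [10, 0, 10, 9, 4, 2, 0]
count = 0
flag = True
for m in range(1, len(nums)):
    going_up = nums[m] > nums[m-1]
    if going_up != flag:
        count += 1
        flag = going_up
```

Count direction changes in [10, 0, 10, 9, 4, 2, 0]
`count` takes the values: 0 → 1 → 2 → 3

Answer: 3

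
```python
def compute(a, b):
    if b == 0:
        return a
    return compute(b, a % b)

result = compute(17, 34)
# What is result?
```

compute(17, 34) -> compute(34, 17) -> compute(17, 0) -> 17

Answer: 17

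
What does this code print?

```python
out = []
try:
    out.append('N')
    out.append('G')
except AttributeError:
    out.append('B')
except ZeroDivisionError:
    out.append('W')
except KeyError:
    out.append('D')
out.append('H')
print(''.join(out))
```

Execution trace: 'N' (try body) → 'G' (try body, no exception) → 'H' (after the try/except). Output: NGH

Answer: NGH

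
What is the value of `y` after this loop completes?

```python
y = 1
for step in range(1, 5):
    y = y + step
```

Start at 1, add 1 through 4
`y` takes the values: 1 → 2 → 4 → 7 → 11

Answer: 11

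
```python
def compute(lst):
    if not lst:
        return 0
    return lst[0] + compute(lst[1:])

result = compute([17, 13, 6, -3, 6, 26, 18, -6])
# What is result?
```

17 + 13 + 6 + (-3) + 6 + 26 + 18 + (-6) + 0 = 77

Answer: 77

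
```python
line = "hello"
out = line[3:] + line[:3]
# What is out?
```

Trace:
`line = "hello"` → line = 'hello'
`out = line[3:] + line[:3]` → out = 'lohel'
So out = 'lohel'

Answer: 'lohel'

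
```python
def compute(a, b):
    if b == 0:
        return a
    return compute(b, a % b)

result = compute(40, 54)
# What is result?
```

compute(40, 54) -> compute(54, 40) -> compute(40, 14) -> compute(14, 12) -> compute(12, 2) -> compute(2, 0) -> 2

Answer: 2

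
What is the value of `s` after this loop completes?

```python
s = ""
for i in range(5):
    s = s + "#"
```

Repeat '#' 5 times
`s` takes the values: "" → "#" → "##" → "###" → "####" → "#####"

Answer: "#####"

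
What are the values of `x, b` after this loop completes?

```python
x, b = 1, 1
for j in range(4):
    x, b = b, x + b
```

Fibonacci: after 4 iterations
`x, b` takes the values: (1, 1) → (1, 2) → (2, 3) → (3, 5) → (5, 8)

Answer: 5, 8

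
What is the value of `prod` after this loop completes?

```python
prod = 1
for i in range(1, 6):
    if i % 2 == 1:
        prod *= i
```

Product of odd numbers 1 to 5
`prod` takes the values: 1 → 3 → 15

Answer: 15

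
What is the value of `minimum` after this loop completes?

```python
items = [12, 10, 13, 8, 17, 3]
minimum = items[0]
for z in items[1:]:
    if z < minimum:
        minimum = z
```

Minimum of [12, 10, 13, 8, 17, 3]
`minimum` takes the values: 12 → 10 → 8 → 3

Answer: 3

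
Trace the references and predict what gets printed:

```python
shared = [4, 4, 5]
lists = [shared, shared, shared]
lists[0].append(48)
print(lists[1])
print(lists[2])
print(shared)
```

Key concept: list of same reference.
Step by step:
`shared = [4, 4, 5]` → shared = [4, 4, 5]
`lists = [shared, shared, shared]` → lists = [[4, 4, 5], [4, 4, 5], [4, 4, 5]]
`lists[0].append(48)` → shared = [4, 4, 5, 48]; lists = [[4, 4, 5, 48], [4, 4, 5, 48], [4, 4, 5, 48]]
`print(lists[1])` → prints [4, 4, 5, 48]
`print(lists[2])` → prints [4, 4, 5, 48]
`print(shared)` → prints [4, 4, 5, 48]

Answer:
[4, 4, 5, 48]
[4, 4, 5, 48]
[4, 4, 5, 48]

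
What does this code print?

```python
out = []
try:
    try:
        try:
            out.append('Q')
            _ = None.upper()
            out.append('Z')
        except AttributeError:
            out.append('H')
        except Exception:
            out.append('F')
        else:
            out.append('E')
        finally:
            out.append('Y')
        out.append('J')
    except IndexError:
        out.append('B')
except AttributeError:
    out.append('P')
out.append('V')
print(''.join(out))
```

Execution trace: 'Q' (inner try body) → 'H' (inner except AttributeError) → 'Y' (inner finally) → 'J' (try body, no exception) → 'V' (after the try/except). Output: QHYJV

Answer: QHYJV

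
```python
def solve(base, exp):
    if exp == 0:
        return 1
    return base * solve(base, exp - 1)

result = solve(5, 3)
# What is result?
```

solve(5, 3) = 5 * 5 * 5 = 125

Answer: 125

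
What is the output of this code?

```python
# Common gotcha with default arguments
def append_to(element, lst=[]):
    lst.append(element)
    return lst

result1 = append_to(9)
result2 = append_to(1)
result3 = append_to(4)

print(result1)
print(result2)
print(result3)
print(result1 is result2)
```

Key concept: mutable default argument gotcha.
Step by step:
`result1 = append_to(9)` → result1 = [9]
`result2 = append_to(1)` → result1 = [9, 1] (same object as result2); result2 = [9, 1] (same object as result1)
`result3 = append_to(4)` → result1 = [9, 1, 4] (same object as result2, result3); result2 = [9, 1, 4] (same object as result1, result3); result3 = [9, 1, 4] (same object as result1, result2)
`print(result1)` → prints [9, 1, 4]
`print(result2)` → prints [9, 1, 4]
`print(result3)` → prints [9, 1, 4]
`print(result1 is result2)` → prints True

Answer:
[9, 1, 4]
[9, 1, 4]
[9, 1, 4]
True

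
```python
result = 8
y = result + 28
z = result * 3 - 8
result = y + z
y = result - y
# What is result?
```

Trace:
`result = 8` → result = 8
`y = result + 28` → y = 36
`z = result * 3 - 8` → z = 16
`result = y + z` → result = 52
`y = result - y` → y = 16
So result = 52

Answer: 52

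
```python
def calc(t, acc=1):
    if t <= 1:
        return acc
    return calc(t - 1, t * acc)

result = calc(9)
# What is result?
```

Accumulator trace (n, acc): (9, 1) -> (8, 9) -> (7, 72) -> (6, 504) -> (5, 3024) -> (4, 15120) -> (3, 60480) -> (2, 181440) -> (1, 362880) -> return 362880

Answer: 362880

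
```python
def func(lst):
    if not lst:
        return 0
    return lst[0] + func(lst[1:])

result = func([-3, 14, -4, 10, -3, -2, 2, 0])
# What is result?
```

(-3) + 14 + (-4) + 10 + (-3) + (-2) + 2 + 0 + 0 = 14

Answer: 14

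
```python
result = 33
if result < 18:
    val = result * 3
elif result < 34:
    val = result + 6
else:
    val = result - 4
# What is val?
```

Trace:
`result = 33` → result = 33
`if result < 18: ...` → result < 18 is False, result < 34 is True → val = 39
So val = 39

Answer: 39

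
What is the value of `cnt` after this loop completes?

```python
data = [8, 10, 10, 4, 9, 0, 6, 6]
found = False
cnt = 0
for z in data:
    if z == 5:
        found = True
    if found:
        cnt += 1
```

Count elements after first 5 in [8, 10, 10, 4, 9, 0, 6, 6]
`cnt` takes the values: 0

Answer: 0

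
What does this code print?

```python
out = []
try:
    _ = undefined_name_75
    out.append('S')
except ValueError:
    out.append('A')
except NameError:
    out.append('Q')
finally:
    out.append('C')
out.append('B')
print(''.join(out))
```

Execution trace: 'Q' (except NameError) → 'C' (finally) → 'B' (after the try/except). Output: QCB

Answer: QCB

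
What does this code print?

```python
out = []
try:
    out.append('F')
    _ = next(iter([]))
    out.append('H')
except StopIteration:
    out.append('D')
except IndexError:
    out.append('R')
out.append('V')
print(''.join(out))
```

Execution trace: 'F' (try body) → 'D' (except StopIteration) → 'V' (after the try/except). Output: FDV

Answer: FDV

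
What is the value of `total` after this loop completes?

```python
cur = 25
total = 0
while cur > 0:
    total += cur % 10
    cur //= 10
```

Sum digits of 25
`total` takes the values: 0 → 5 → 7

Answer: 7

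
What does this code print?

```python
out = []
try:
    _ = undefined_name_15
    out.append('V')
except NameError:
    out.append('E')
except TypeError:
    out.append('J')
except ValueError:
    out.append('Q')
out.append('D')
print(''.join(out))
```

Execution trace: 'E' (except NameError) → 'D' (after the try/except). Output: ED

Answer: ED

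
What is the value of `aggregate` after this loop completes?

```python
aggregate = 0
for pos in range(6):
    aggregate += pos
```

Sum of 0 to 5 = 15
`aggregate` takes the values: 0 → 1 → 3 → 6 → 10 → 15

Answer: 15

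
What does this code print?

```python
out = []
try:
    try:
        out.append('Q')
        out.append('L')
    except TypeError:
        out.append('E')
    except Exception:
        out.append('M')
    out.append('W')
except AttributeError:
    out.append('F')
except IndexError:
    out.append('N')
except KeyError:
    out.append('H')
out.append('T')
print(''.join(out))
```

Execution trace: 'Q' (inner try body) → 'L' (inner try body, no exception) → 'W' (try body, no exception) → 'T' (after the try/except). Output: QLWT

Answer: QLWT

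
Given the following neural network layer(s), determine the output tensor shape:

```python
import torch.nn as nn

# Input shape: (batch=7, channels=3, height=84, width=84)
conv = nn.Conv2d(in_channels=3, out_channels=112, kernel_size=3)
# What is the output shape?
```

Input: (7, 3, 84, 84) -> Output: (7, 112, 82, 82)

Answer: (7, 112, 82, 82)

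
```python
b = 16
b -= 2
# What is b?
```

Trace:
`b = 16` → b = 16
`b -= 2` → b = 14
So b = 14

Answer: 14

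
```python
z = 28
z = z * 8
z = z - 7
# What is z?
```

Trace:
`z = 28` → z = 28
`z = z * 8` → z = 224
`z = z - 7` → z = 217
So z = 217

Answer: 217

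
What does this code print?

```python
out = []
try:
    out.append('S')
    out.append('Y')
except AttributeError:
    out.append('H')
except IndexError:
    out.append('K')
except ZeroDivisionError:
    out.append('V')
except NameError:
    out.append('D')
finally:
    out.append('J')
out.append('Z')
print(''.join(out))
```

Execution trace: 'S' (try body) → 'Y' (try body, no exception) → 'J' (finally) → 'Z' (after the try/except). Output: SYJZ

Answer: SYJZ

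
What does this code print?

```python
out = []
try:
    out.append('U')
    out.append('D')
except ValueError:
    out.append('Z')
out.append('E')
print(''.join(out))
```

Execution trace: 'U' (try body) → 'D' (try body, no exception) → 'E' (after the try/except). Output: UDE

Answer: UDE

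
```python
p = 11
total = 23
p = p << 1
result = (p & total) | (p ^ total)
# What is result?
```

Trace:
`p = 11` → p = 11
`total = 23` → total = 23
`p = p << 1` → p = 22
`result = (p & total) | (p ^ total)` → result = 23
So result = 23

Answer: 23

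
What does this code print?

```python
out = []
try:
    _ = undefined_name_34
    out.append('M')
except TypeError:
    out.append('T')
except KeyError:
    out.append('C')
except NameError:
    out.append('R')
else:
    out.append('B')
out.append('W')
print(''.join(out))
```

Execution trace: 'R' (except NameError) → 'W' (after the try/except). Output: RW

Answer: RW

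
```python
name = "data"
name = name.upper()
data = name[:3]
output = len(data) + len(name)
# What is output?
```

Trace:
`name = "data"` → name = 'data'
`name = name.upper()` → name = 'DATA'
`data = name[:3]` → data = 'DAT'
`output = len(data) + len(name)` → output = 7
So output = 7

Answer: 7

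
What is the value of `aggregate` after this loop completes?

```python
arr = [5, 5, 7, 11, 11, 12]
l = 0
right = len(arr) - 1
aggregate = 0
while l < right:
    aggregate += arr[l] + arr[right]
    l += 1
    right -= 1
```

Sum of pairs from ends
`aggregate` takes the values: 0 → 17 → 33 → 51

Answer: 51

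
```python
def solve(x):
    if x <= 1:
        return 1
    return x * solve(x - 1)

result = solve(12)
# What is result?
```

solve(12) = 12 * 11 * 10 * 9 * 8 * 7 * 6 * 5 * 4 * 3 * 2 * 1 = 479001600

Answer: 479001600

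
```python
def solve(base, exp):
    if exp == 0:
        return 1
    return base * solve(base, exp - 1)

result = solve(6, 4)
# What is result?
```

solve(6, 4) = 6 * 6 * 6 * 6 = 1296

Answer: 1296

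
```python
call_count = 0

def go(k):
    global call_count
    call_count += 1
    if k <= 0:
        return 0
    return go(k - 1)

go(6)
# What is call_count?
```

Linear recursion stepping by 1: 7 calls from k=6 down to ≤0.

Answer: 7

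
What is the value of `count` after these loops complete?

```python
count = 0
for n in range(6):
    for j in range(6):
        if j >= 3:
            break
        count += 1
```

Inner breaks at 3, outer runs 6 times
`count` takes the values: 0 → 1 → 2 → 3 → 4 → 5 → 6 → 7 → 8 → 9 → 10 → 11 → 12 → 13 → 14 → 15 → 16 → 17 → 18

Answer: 18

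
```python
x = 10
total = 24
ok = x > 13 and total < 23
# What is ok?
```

Trace:
`x = 10` → x = 10
`total = 24` → total = 24
`ok = x > 13 and total < 23` → ok = False
So ok = False

Answer: False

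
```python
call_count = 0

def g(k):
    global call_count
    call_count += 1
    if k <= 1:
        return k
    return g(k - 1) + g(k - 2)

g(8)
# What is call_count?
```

Calls(k) = 1 + Calls(k-1) + Calls(k-2); Calls(0)=Calls(1)=1. For k=8 this gives 67.

Answer: 67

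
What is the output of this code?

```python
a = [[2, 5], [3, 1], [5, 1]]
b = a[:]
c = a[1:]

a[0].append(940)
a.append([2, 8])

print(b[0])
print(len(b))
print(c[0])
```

Key concept: slice with nested mutation.
Step by step:
`a = [[2, 5], [3, 1], [5, 1]]` → a = [[2, 5], [3, 1], [5, 1]]
`b = a[:]` → b = [[2, 5], [3, 1], [5, 1]]
`c = a[1:]` → c = [[3, 1], [5, 1]]
`a[0].append(940)` → a = [[2, 5, 940], [3, 1], [5, 1]]; b = [[2, 5, 940], [3, 1], [5, 1]]
`a.append([2, 8])` → a = [[2, 5, 940], [3, 1], [5, 1], [2, 8]]
`print(b[0])` → prints [2, 5, 940]
`print(len(b))` → prints 3
`print(c[0])` → prints [3, 1]

Answer:
[2, 5, 940]
3
[3, 1]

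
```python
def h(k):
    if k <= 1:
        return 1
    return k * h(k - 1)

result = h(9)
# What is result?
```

h(9) = 9 * 8 * 7 * 6 * 5 * 4 * 3 * 2 * 1 = 362880

Answer: 362880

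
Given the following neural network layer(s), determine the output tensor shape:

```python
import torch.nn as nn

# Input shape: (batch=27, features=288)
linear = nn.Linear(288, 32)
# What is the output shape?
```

Input: (27, 288) -> Output: (27, 32)

Answer: (27, 32)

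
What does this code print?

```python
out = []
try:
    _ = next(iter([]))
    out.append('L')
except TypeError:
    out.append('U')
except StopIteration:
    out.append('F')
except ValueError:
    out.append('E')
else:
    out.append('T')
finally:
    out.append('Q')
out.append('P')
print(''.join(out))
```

Execution trace: 'F' (except StopIteration) → 'Q' (finally) → 'P' (after the try/except). Output: FQP

Answer: FQP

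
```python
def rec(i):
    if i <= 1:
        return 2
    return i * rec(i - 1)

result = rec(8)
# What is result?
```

rec(8) = 8 * 7 * 6 * 5 * 4 * 3 * 2 * 2 = 80640

Answer: 80640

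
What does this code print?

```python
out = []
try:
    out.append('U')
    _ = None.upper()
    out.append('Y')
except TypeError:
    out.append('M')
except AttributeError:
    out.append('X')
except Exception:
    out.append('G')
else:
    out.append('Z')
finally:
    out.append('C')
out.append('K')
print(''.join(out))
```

Execution trace: 'U' (try body) → 'X' (except AttributeError) → 'C' (finally) → 'K' (after the try/except). Output: UXCK

Answer: UXCK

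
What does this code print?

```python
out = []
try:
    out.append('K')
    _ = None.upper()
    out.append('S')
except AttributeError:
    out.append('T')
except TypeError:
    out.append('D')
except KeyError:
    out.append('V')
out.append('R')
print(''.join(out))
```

Execution trace: 'K' (try body) → 'T' (except AttributeError) → 'R' (after the try/except). Output: KTR

Answer: KTR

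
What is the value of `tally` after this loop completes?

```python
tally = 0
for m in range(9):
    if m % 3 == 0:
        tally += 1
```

Count numbers divisible by 3 in range(9)
`tally` takes the values: 0 → 1 → 2 → 3

Answer: 3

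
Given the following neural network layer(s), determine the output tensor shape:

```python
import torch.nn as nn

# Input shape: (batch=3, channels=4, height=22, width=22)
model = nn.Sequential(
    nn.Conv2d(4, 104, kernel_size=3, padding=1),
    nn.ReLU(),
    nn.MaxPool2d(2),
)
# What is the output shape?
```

Input: (3, 4, 22, 22) -> after Conv2d: (3, 104, 22, 22) -> after ReLU: (3, 104, 22, 22) -> Output: (3, 104, 11, 11)

Answer: (3, 104, 11, 11)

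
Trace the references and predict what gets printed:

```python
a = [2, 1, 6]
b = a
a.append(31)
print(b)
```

Key concept: basic list aliasing.
Step by step:
`a = [2, 1, 6]` → a = [2, 1, 6]
`b = a` → b = [2, 1, 6] (same object as a)
`a.append(31)` → a = [2, 1, 6, 31] (same object as b); b = [2, 1, 6, 31] (same object as a)
`print(b)` → prints [2, 1, 6, 31]

Answer: [2, 1, 6, 31]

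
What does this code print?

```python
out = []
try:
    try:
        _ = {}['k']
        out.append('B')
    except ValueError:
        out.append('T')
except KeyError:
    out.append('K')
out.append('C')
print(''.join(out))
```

Execution trace: 'K' (outer except KeyError) → 'C' (after the try/except). Output: KC

Answer: KC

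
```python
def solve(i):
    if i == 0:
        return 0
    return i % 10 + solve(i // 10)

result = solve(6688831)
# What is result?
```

Sum of digits of 6688831: 1 + 3 + 8 + 8 + 8 + 6 + 6 = 40

Answer: 40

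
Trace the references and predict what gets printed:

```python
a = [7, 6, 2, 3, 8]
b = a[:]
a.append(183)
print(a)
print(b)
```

Key concept: slice [:] creates copy.
Step by step:
`a = [7, 6, 2, 3, 8]` → a = [7, 6, 2, 3, 8]
`b = a[:]` → b = [7, 6, 2, 3, 8]
`a.append(183)` → a = [7, 6, 2, 3, 8, 183]
`print(a)` → prints [7, 6, 2, 3, 8, 183]
`print(b)` → prints [7, 6, 2, 3, 8]

Answer:
[7, 6, 2, 3, 8, 183]
[7, 6, 2, 3, 8]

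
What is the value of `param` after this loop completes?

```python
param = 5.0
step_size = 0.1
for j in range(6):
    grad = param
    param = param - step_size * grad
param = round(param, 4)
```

Gradient descent: w = 5.0 * (1 - 0.1)^6
`param` takes the values: 5.0 → 4.5 → 4.05 → 3.645 → 3.2805 → 2.95245 → 2.657205 → 2.6572

Answer: 2.6572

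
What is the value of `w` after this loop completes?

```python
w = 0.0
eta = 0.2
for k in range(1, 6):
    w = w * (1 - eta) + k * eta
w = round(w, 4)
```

Moving average with lr=0.2
`w` takes the values: 0.0 → 0.2 → 0.56 → 1.048 → 1.6384 → 2.31072 → 2.3107

Answer: 2.3107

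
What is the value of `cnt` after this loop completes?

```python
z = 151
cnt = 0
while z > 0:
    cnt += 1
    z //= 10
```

Count digits by repeated division by 10
`cnt` takes the values: 0 → 1 → 2 → 3

Answer: 3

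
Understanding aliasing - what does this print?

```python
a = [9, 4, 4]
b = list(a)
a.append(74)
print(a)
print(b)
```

Key concept: list() constructor creates copy.
Step by step:
`a = [9, 4, 4]` → a = [9, 4, 4]
`b = list(a)` → b = [9, 4, 4]
`a.append(74)` → a = [9, 4, 4, 74]
`print(a)` → prints [9, 4, 4, 74]
`print(b)` → prints [9, 4, 4]

Answer:
[9, 4, 4, 74]
[9, 4, 4]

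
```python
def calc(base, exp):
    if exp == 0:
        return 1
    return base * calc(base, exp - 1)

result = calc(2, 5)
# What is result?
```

calc(2, 5) = 2 * 2 * 2 * 2 * 2 = 32

Answer: 32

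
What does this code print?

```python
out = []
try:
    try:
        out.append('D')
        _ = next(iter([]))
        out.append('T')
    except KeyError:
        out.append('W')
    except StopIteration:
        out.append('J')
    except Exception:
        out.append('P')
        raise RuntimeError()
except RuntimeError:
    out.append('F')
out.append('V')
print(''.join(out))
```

Execution trace: 'D' (inner try body) → 'J' (inner except StopIteration) → 'V' (after the try/except). Output: DJV

Answer: DJV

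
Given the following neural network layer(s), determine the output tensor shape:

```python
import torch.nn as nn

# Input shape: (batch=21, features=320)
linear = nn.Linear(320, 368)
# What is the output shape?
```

Input: (21, 320) -> Output: (21, 368)

Answer: (21, 368)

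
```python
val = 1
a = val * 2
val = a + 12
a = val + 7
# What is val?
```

Trace:
`val = 1` → val = 1
`a = val * 2` → a = 2
`val = a + 12` → val = 14
`a = val + 7` → a = 21
So val = 14

Answer: 14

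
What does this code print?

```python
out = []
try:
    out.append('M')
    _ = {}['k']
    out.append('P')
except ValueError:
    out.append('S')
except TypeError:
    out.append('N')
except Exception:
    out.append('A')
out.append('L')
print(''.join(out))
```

Execution trace: 'M' (try body) → 'A' (except Exception) → 'L' (after the try/except). Output: MAL

Answer: MAL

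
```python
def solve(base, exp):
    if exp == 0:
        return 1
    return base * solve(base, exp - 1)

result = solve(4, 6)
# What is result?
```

solve(4, 6) = 4 * 4 * 4 * 4 * 4 * 4 = 4096

Answer: 4096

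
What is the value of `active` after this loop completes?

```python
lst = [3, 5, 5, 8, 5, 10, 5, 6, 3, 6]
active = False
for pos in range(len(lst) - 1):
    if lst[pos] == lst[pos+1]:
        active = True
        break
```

Check consecutive duplicates in [3, 5, 5, 8, 5, 10, 5, 6, 3, 6]
`active` takes the values: False → True

Answer: True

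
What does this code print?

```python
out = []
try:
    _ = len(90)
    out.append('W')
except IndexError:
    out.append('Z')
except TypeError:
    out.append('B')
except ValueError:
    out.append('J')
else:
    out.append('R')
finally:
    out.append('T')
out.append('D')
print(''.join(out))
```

Execution trace: 'B' (except TypeError) → 'T' (finally) → 'D' (after the try/except). Output: BTD

Answer: BTD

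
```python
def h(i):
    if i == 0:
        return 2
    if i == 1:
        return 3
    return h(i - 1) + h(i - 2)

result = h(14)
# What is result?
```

Build up from base cases: h(0)=2, h(1)=3, h(2)=5, h(3)=8, h(4)=13, h(5)=21, h(6)=34, ..., h(14)=1597

Answer: 1597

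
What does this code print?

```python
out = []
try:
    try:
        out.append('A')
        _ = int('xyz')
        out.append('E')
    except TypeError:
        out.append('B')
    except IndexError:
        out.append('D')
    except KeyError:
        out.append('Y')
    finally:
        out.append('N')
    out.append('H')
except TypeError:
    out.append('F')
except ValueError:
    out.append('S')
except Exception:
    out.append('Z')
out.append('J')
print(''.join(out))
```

Execution trace: 'A' (inner try body) → 'N' (inner finally) → 'S' (except ValueError) → 'J' (after the try/except). Output: ANSJ

Answer: ANSJ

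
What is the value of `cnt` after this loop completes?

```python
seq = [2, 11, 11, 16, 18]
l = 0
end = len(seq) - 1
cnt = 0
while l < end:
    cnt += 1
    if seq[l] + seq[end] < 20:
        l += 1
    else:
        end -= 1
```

Steps to find pair summing to 20
`cnt` takes the values: 0 → 1 → 2 → 3 → 4

Answer: 4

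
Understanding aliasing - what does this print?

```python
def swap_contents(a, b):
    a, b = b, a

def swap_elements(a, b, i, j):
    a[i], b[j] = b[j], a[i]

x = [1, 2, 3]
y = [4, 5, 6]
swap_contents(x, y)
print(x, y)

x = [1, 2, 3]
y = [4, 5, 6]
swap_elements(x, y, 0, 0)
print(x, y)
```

Key concept: parameter rebinding vs mutation.
Step by step:
`x = [1, 2, 3]` → x = [1, 2, 3]
`y = [4, 5, 6]` → y = [4, 5, 6]
`swap_contents(x, y)` → no visible change to tracked variables
`print(x, y)` → prints [1, 2, 3] [4, 5, 6]
`x = [1, 2, 3]` → x = [1, 2, 3]
`y = [4, 5, 6]` → y = [4, 5, 6]
`swap_elements(x, y, 0, 0)` → x = [4, 2, 3]; y = [1, 5, 6]
`print(x, y)` → prints [4, 2, 3] [1, 5, 6]

Answer:
[1, 2, 3] [4, 5, 6]
[4, 2, 3] [1, 5, 6]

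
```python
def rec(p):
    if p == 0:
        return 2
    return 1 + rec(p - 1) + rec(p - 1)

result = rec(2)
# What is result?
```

rec(p) = 1 + 2·rec(p-1), rec(0)=2. Closed form: (2+1)·2^2 - 1 = 11.

Answer: 11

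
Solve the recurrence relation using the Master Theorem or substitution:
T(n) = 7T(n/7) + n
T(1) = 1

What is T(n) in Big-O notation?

By Master Theorem: a=7, b=7, f(n)=n. Since log_7(7) = 1 and f(n) = Θ(n^1), Case 2 applies. T(n) = O(n log n).

Answer: O(n log n)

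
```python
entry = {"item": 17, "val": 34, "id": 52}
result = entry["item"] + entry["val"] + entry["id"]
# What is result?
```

Trace:
`entry = {"item": 17, "val": 34, "id": 52}` → entry = {'item': 17, 'val': 34, 'id': 52}
`result = entry["item"] + entry["val"] + entry["id"]` → result = 103
So result = 103

Answer: 103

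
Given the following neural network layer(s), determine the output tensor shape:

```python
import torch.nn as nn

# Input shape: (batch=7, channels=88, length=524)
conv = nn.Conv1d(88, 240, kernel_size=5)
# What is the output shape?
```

Input: (7, 88, 524) -> Output: (7, 240, 520)

Answer: (7, 240, 520)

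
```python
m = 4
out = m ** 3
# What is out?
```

Trace:
`m = 4` → m = 4
`out = m ** 3` → out = 64
So out = 64

Answer: 64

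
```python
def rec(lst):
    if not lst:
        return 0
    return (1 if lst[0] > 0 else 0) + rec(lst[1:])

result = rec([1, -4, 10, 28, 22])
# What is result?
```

Count of positive elements in [1, -4, 10, 28, 22] = 4

Answer: 4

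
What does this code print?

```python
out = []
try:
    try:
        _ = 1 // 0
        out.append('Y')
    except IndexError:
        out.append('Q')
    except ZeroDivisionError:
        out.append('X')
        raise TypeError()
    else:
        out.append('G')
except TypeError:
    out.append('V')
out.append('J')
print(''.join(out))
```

Execution trace: 'X' (inner except ZeroDivisionError) → 'V' (outer except TypeError) → 'J' (after the try/except). Output: XVJ

Answer: XVJ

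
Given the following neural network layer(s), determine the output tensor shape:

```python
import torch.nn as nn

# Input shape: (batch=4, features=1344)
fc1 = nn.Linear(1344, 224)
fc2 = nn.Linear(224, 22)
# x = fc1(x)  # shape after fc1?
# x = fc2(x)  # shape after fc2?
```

Input: (4, 1344) -> after fc1: (4, 224) -> Output: (4, 22)

Answer: (4, 22)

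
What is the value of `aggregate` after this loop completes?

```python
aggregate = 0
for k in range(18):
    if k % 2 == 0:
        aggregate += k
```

Sum of even numbers 0 to 17
`aggregate` takes the values: 0 → 2 → 6 → 12 → 20 → 30 → 42 → 56 → 72

Answer: 72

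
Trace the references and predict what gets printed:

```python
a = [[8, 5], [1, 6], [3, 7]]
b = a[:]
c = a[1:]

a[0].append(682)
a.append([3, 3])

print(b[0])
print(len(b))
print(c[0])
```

Key concept: slice with nested mutation.
Step by step:
`a = [[8, 5], [1, 6], [3, 7]]` → a = [[8, 5], [1, 6], [3, 7]]
`b = a[:]` → b = [[8, 5], [1, 6], [3, 7]]
`c = a[1:]` → c = [[1, 6], [3, 7]]
`a[0].append(682)` → a = [[8, 5, 682], [1, 6], [3, 7]]; b = [[8, 5, 682], [1, 6], [3, 7]]
`a.append([3, 3])` → a = [[8, 5, 682], [1, 6], [3, 7], [3, 3]]
`print(b[0])` → prints [8, 5, 682]
`print(len(b))` → prints 3
`print(c[0])` → prints [1, 6]

Answer:
[8, 5, 682]
3
[1, 6]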